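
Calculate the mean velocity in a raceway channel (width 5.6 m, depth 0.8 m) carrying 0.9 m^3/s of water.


Cross-sectional area = W * d = 5.6 * 0.8 = 4.48 m^2
Velocity = Q / A = 0.9 / 4.48 = 0.200893 m/s

0.200893 m/s


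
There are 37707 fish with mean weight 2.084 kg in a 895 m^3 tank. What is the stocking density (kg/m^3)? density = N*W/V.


Total biomass = 37707 fish * 2.084 kg = 78581.388 kg
Density = total biomass / volume = 78581.388 / 895 = 87.8004 kg/m^3

87.8004 kg/m^3


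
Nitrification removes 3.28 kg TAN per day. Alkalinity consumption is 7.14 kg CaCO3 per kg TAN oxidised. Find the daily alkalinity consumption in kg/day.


Alkalinity factor: 7.14 kg CaCO3 consumed per kg TAN nitrified
alk = 3.28 kg TAN * 7.14 = 23.4192 kg CaCO3/day

23.4192 kg CaCO3/day


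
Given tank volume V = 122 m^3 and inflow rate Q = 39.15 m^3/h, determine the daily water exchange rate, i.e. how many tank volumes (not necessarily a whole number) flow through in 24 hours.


Daily flow volume = 39.15 m^3/h * 24 h = 939.6 m^3/day
Exchanges = daily flow / tank volume = 939.6 / 122 = 7.70164 exchanges/day

7.70164 exchanges/day


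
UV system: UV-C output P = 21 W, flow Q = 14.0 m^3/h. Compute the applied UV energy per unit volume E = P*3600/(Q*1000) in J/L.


Energy delivered per hour = 21 W * 3600 s = 75600 J/h
Volume treated per hour = 14.0 m^3/h * 1000 = 14000 L/h
dose = 75600 / 14000 = 5.4 J/L

5.4 J/L


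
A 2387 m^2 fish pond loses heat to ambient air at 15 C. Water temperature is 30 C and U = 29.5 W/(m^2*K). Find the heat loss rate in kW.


Temperature difference dT = 30 - 15 = 15 K
Heat loss (W) = U * A * dT = 29.5 * 2387 * 15 = 1056247.5 W
Convert to kW: 1056247.5 / 1000 = 1056.2475 kW

1056.2475 kW


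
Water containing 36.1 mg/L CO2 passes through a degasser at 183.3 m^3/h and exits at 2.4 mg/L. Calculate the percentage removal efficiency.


CO2_out / CO2_in = 2.4 / 36.1 = 0.066481994
Fraction remaining = 0.066481994
efficiency = (1 - 0.066481994) * 100 = 93.3518 %

93.3518 %


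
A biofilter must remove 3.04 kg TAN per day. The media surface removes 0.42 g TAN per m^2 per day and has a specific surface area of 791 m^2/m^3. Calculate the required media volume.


A = 3.04*1000 / 0.42 = 7238.0952 m^2
V = 7238.0952 / 791 = 9.15056

9.15056 m^3


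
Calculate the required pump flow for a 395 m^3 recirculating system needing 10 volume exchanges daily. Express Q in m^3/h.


Daily recirculation volume = 395 m^3 * 10 = 3950 m^3/day
Flow rate Q = daily volume / 24 h = 3950 / 24 = 164.583 m^3/h

164.583 m^3/h


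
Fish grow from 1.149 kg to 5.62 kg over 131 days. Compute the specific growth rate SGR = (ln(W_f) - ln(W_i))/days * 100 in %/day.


ln(W_f) = ln(5.62) = 1.7263317
ln(W_i) = ln(1.149) = 0.138892
ln(W_f) - ln(W_i) = 1.7263317 - 0.138892 = 1.5874397
SGR = 1.5874397 / 131 * 100 = 1.21179 %/day

1.21179 %/day


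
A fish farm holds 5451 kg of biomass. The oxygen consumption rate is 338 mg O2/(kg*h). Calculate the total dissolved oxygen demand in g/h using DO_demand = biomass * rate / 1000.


Total O2 consumption (mg/h) = 5451 kg * 338 mg/(kg*h) = 1842438 mg/h
Convert to g/h: 1842438 / 1000 = 1842.438 g/h

1842.438 g/h


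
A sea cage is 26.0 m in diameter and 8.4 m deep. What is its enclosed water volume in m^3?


r = d/2 = 26.0/2 = 13 m
Base area = pi*r^2 = pi*13^2 = 530.92916 m^2
Volume = 530.92916 * 8.4 = 4459.8 m^3

4459.8 m^3


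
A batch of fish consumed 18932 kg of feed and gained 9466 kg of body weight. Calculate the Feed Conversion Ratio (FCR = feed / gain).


FCR = feed consumed / weight gained
FCR = 18932 kg / 9466 kg = 2

2


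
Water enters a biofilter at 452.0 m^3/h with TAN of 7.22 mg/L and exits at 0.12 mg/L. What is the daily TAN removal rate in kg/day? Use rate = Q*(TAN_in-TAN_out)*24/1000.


Concentration drop: TAN_in - TAN_out = 7.22 - 0.12 = 7.1 mg/L
Hourly TAN removed = Q * dTAN = 452.0 m^3/h * 7.1 mg/L = 3209.2 g/h  (m^3/h * mg/L = g/h)
Daily TAN removed = 3209.2 * 24 = 77020.8 g/day
Convert to kg/day: 77020.8 / 1000 = 77.0208 kg/day

77.0208 kg/day


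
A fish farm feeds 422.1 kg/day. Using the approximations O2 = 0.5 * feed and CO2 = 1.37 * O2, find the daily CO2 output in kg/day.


O2 = 422.1 * 0.5 = 211.05
CO2 = 211.05 * 1.37 = 289.1385

289.1385 kg/day


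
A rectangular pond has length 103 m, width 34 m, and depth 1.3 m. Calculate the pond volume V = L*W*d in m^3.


Base area = L * W = 103 * 34 = 3502 m^2
Volume = area * depth = 3502 * 1.3 = 4552.6 m^3

4552.6 m^3


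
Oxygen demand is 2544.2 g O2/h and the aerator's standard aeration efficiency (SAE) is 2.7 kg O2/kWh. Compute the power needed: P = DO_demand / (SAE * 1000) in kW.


SAE in g O2/kWh = 2.7 * 1000 = 2700 g/kWh
P = DO_demand / SAE_g = 2544.2 / 2700 = 0.942296 kW

0.942296 kW


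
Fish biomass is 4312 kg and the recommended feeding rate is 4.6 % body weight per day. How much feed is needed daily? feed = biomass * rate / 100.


Feeding rate fraction = 4.6% / 100 = 0.046
Daily feed = 4312 kg * 0.046 = 198.352 kg/day

198.352 kg/day


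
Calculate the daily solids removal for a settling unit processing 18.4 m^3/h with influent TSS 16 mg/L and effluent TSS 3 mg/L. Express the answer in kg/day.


Concentration drop: TSS_in - TSS_out = 16 - 3 = 13 mg/L
Hourly solids removed = Q * dTSS = 18.4 m^3/h * 13 mg/L = 239.2 g/h  (m^3/h * mg/L = g/h)
Daily solids removed = 239.2 * 24 = 5740.8 g/day
Convert g to kg: 5740.8 / 1000 = 5.7408 kg/day

5.7408 kg/day


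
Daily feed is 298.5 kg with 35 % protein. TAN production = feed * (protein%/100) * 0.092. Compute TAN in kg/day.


Protein in feed = 298.5 * 35/100 = 104.475 kg/day
TAN = protein * 0.092 = 104.475 * 0.092 = 9.6117 kg/day

9.6117 kg/day


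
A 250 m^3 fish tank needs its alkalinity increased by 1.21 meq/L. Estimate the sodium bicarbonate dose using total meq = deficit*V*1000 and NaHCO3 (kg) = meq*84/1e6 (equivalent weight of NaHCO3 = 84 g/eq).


Tank volume in L = 250 m^3 * 1000 = 250000 L
Total meq required = 1.21 meq/L * 250000 L = 302500 meq
NaHCO3 mass = 302500 meq * 84 mg/meq / 1e6 = 25.41 kg

25.41 kg


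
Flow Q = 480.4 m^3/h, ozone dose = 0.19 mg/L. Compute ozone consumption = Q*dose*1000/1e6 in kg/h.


O3 demand (mg/h) = Q * dose * 1000 = 480.4 * 0.19 * 1000 = 91276 mg/h
Convert mg to kg: 91276 / 1e6 = 0.091276 kg/h

0.091276 kg/h


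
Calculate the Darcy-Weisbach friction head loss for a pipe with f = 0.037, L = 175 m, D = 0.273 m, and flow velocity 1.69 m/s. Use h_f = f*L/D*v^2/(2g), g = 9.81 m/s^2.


v^2 = 1.69^2 = 2.8561 m^2/s^2
L/D = 175/0.273 = 641.02564
h_f = f*(L/D)*v^2/(2g) = 0.037 * 641.02564 * 2.8561 / 19.62 = 3.45264 m

3.45264 m


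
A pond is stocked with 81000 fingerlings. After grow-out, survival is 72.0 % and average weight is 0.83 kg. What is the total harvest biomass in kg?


Survivors = 81000 * 72.0/100 = 58320 fish
Harvest biomass = survivors * W_f = 58320 * 0.83 = 48405.6 kg

48405.6 kg


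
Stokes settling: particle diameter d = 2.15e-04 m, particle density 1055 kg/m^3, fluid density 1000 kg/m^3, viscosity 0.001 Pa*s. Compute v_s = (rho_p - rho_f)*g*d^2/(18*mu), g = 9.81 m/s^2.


Density difference: rho_p - rho_f = 1055 - 1000 = 55 kg/m^3
d^2 = (2.15e-04)^2 = 4.6225e-08 m^2
Numerator = (rho_p - rho_f) * g * d^2 = 55 * 9.81 * 4.6225e-08 = 2.4940699e-05
Denominator = 18 * mu = 18 * 0.001 = 0.018
v_s = 2.4940699e-05 / 0.018 = 0.00138559 m/s
Check: Re = rho_f * v_s * d / mu = 1000 * 0.00138559 * 2.15e-04 / 0.001 = 0.298 < 1, so Stokes' law applies.

0.00138559 m/s


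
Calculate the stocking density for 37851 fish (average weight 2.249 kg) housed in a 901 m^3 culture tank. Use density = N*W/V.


Total biomass = 37851 fish * 2.249 kg = 85126.899 kg
Density = total biomass / volume = 85126.899 / 901 = 94.4805 kg/m^3

94.4805 kg/m^3


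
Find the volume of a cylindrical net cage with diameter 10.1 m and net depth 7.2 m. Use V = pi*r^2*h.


r = d/2 = 10.1/2 = 5.05 m
Base area = pi*r^2 = pi*5.05^2 = 80.118467 m^2
Volume = 80.118467 * 7.2 = 576.853 m^3

576.853 m^3


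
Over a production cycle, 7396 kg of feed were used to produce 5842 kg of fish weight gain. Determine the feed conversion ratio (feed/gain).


FCR = feed consumed / weight gained
FCR = 7396 kg / 5842 kg = 1.266

1.266


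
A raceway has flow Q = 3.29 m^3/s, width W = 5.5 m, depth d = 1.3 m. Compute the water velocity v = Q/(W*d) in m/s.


Cross-sectional area = W * d = 5.5 * 1.3 = 7.15 m^2
Velocity = Q / A = 3.29 / 7.15 = 0.46014 m/s

0.46014 m/s


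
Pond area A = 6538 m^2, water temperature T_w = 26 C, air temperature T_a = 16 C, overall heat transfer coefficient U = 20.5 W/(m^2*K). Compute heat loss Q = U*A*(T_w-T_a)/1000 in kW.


Temperature difference dT = 26 - 16 = 10 K
Heat loss (W) = U * A * dT = 20.5 * 6538 * 10 = 1340290 W
Convert to kW: 1340290 / 1000 = 1340.29 kW

1340.29 kW


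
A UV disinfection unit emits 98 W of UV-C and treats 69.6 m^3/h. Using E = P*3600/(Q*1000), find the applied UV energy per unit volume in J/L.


Energy delivered per hour = 98 W * 3600 s = 352800 J/h
Volume treated per hour = 69.6 m^3/h * 1000 = 69600 L/h
dose = 352800 / 69600 = 5.06897 J/L

5.06897 J/L


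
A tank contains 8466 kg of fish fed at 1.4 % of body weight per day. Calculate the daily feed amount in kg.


Feeding rate fraction = 1.4% / 100 = 0.014
Daily feed = 8466 kg * 0.014 = 118.524 kg/day

118.524 kg/day


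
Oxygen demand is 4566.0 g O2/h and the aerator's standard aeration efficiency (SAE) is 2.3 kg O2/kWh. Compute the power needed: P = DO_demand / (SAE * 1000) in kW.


SAE in g O2/kWh = 2.3 * 1000 = 2300 g/kWh
P = DO_demand / SAE_g = 4566.0 / 2300 = 1.98522 kW

1.98522 kW


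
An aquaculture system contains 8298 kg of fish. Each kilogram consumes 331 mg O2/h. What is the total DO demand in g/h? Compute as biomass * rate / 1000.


Total O2 consumption (mg/h) = 8298 kg * 331 mg/(kg*h) = 2746638 mg/h
Convert to g/h: 2746638 / 1000 = 2746.638 g/h

2746.638 g/h


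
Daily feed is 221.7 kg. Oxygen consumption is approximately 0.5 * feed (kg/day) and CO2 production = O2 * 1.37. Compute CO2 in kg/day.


O2 = 221.7 * 0.5 = 110.85
CO2 = 110.85 * 1.37 = 151.8645

151.8645 kg/day


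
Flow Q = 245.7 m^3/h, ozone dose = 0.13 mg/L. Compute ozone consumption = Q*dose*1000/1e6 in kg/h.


O3 demand (mg/h) = Q * dose * 1000 = 245.7 * 0.13 * 1000 = 31941 mg/h
Convert mg to kg: 31941 / 1e6 = 0.031941 kg/h

0.031941 kg/h


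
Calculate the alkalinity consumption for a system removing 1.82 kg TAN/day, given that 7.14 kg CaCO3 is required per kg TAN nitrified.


Alkalinity factor: 7.14 kg CaCO3 consumed per kg TAN nitrified
alk = 1.82 kg TAN * 7.14 = 12.9948 kg CaCO3/day

12.9948 kg CaCO3/day


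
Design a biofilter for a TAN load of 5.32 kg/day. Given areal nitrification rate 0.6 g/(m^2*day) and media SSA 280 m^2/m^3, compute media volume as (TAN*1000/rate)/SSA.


A = 5.32*1000 / 0.6 = 8866.6667 m^2
V = 8866.6667 / 280 = 31.6667

31.6667 m^3


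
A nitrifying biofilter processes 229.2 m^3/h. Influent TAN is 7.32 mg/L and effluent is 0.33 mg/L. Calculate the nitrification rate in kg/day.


Concentration drop: TAN_in - TAN_out = 7.32 - 0.33 = 6.99 mg/L
Hourly TAN removed = Q * dTAN = 229.2 m^3/h * 6.99 mg/L = 1602.108 g/h  (m^3/h * mg/L = g/h)
Daily TAN removed = 1602.108 * 24 = 38450.592 g/day
Convert to kg/day: 38450.592 / 1000 = 38.450592 kg/day

38.450592 kg/day


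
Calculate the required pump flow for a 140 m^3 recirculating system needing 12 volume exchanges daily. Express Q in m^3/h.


Daily recirculation volume = 140 m^3 * 12 = 1680 m^3/day
Flow rate Q = daily volume / 24 h = 1680 / 24 = 70 m^3/h

70 m^3/h


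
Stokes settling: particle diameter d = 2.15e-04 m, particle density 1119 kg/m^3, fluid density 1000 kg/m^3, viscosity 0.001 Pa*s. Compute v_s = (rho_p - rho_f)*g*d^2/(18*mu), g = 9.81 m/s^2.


Density difference: rho_p - rho_f = 1119 - 1000 = 119 kg/m^3
d^2 = (2.15e-04)^2 = 4.6225e-08 m^2
Numerator = (rho_p - rho_f) * g * d^2 = 119 * 9.81 * 4.6225e-08 = 5.3962603e-05
Denominator = 18 * mu = 18 * 0.001 = 0.018
v_s = 5.3962603e-05 / 0.018 = 0.00299792 m/s
Check: Re = rho_f * v_s * d / mu = 1000 * 0.00299792 * 2.15e-04 / 0.001 = 0.645 < 1, so Stokes' law applies.

0.00299792 m/s


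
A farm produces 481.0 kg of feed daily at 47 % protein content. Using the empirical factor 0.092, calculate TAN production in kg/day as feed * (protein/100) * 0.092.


Protein in feed = 481.0 * 47/100 = 226.07 kg/day
TAN = protein * 0.092 = 226.07 * 0.092 = 20.79844 kg/day

20.79844 kg/day


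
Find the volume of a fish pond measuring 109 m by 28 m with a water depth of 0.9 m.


Base area = L * W = 109 * 28 = 3052 m^2
Volume = area * depth = 3052 * 0.9 = 2746.8 m^3

2746.8 m^3


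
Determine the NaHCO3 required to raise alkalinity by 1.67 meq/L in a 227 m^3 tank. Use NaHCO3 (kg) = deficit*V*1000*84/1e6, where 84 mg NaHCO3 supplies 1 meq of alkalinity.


Tank volume in L = 227 m^3 * 1000 = 227000 L
Total meq required = 1.67 meq/L * 227000 L = 379090 meq
NaHCO3 mass = 379090 meq * 84 mg/meq / 1e6 = 31.8436 kg

31.8436 kg


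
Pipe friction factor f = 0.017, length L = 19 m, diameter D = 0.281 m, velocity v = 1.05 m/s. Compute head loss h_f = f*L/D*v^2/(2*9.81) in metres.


v^2 = 1.05^2 = 1.1025 m^2/s^2
L/D = 19/0.281 = 67.615658
h_f = f*(L/D)*v^2/(2g) = 0.017 * 67.615658 * 1.1025 / 19.62 = 0.0645916 m

0.0645916 m


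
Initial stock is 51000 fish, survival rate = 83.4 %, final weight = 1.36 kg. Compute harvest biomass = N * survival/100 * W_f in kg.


Survivors = 51000 * 83.4/100 = 42534 fish
Harvest biomass = survivors * W_f = 42534 * 1.36 = 57846.24 kg

57846.24 kg


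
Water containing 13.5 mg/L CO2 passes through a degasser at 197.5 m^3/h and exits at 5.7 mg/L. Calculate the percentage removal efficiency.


CO2_out / CO2_in = 5.7 / 13.5 = 0.42222222
Fraction remaining = 0.42222222
efficiency = (1 - 0.42222222) * 100 = 57.7778 %

57.7778 %


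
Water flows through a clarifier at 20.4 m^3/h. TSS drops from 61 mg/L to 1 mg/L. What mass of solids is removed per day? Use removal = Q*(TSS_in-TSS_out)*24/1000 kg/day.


Concentration drop: TSS_in - TSS_out = 61 - 1 = 60 mg/L
Hourly solids removed = Q * dTSS = 20.4 m^3/h * 60 mg/L = 1224 g/h  (m^3/h * mg/L = g/h)
Daily solids removed = 1224 * 24 = 29376 g/day
Convert g to kg: 29376 / 1000 = 29.376 kg/day

29.376 kg/day


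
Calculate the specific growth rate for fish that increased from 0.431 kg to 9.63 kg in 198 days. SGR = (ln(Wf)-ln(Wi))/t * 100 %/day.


ln(W_f) = ln(9.63) = 2.2648832
ln(W_i) = ln(0.431) = -0.84164719
ln(W_f) - ln(W_i) = 2.2648832 - -0.84164719 = 3.1065304
SGR = 3.1065304 / 198 * 100 = 1.56895 %/day

1.56895 %/day


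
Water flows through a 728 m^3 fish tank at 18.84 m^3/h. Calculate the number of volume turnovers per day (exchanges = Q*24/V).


Daily flow volume = 18.84 m^3/h * 24 h = 452.16 m^3/day
Exchanges = daily flow / tank volume = 452.16 / 728 = 0.621099 exchanges/day

0.621099 exchanges/day


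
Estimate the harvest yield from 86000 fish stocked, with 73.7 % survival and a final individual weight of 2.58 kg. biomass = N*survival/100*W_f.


Survivors = 86000 * 73.7/100 = 63382 fish
Harvest biomass = survivors * W_f = 63382 * 2.58 = 163525.56 kg

163525.56 kg


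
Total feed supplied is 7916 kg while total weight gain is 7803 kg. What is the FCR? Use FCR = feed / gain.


FCR = feed consumed / weight gained
FCR = 7916 kg / 7803 kg = 1.01448

1.01448


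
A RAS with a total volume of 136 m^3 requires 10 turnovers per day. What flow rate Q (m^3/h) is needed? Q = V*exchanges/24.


Daily recirculation volume = 136 m^3 * 10 = 1360 m^3/day
Flow rate Q = daily volume / 24 h = 1360 / 24 = 56.6667 m^3/h

56.6667 m^3/h


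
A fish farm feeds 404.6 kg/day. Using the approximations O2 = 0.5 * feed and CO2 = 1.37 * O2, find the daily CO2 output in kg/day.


O2 = 404.6 * 0.5 = 202.3
CO2 = 202.3 * 1.37 = 277.151

277.151 kg/day


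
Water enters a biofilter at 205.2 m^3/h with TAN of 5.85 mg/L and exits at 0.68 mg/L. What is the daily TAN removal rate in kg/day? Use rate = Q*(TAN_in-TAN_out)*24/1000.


Concentration drop: TAN_in - TAN_out = 5.85 - 0.68 = 5.17 mg/L
Hourly TAN removed = Q * dTAN = 205.2 m^3/h * 5.17 mg/L = 1060.884 g/h  (m^3/h * mg/L = g/h)
Daily TAN removed = 1060.884 * 24 = 25461.216 g/day
Convert to kg/day: 25461.216 / 1000 = 25.461216 kg/day

25.461216 kg/day


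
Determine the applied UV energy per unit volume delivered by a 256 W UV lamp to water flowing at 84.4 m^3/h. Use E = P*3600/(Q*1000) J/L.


Energy delivered per hour = 256 W * 3600 s = 921600 J/h
Volume treated per hour = 84.4 m^3/h * 1000 = 84400 L/h
dose = 921600 / 84400 = 10.9194 J/L

10.9194 J/L


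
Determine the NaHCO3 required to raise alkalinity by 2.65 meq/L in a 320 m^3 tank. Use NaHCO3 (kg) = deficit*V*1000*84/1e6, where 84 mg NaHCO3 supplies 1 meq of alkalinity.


Tank volume in L = 320 m^3 * 1000 = 320000 L
Total meq required = 2.65 meq/L * 320000 L = 848000 meq
NaHCO3 mass = 848000 meq * 84 mg/meq / 1e6 = 71.232 kg

71.232 kg


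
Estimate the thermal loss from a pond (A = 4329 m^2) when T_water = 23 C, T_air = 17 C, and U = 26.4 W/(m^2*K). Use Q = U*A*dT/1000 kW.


Temperature difference dT = 23 - 17 = 6 K
Heat loss (W) = U * A * dT = 26.4 * 4329 * 6 = 685713.6 W
Convert to kW: 685713.6 / 1000 = 685.7136 kW

685.7136 kW


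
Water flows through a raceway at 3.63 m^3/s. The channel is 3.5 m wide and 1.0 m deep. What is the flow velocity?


Cross-sectional area = W * d = 3.5 * 1.0 = 3.5 m^2
Velocity = Q / A = 3.63 / 3.5 = 1.03714 m/s

1.03714 m/s


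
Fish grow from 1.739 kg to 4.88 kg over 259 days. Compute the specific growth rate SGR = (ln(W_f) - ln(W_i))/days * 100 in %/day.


ln(W_f) = ln(4.88) = 1.5851452
ln(W_i) = ln(1.739) = 0.55331024
ln(W_f) - ln(W_i) = 1.5851452 - 0.55331024 = 1.031835
SGR = 1.031835 / 259 * 100 = 0.398392 %/day

0.398392 %/day


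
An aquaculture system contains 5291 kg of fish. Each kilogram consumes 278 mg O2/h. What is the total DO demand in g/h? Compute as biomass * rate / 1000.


Total O2 consumption (mg/h) = 5291 kg * 278 mg/(kg*h) = 1470898 mg/h
Convert to g/h: 1470898 / 1000 = 1470.898 g/h

1470.898 g/h


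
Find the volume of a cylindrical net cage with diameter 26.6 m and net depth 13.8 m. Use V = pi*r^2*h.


r = d/2 = 26.6/2 = 13.3 m
Base area = pi*r^2 = pi*13.3^2 = 555.71632 m^2
Volume = 555.71632 * 13.8 = 7668.89 m^3

7668.89 m^3


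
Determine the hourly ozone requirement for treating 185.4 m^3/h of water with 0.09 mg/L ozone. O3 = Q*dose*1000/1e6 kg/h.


O3 demand (mg/h) = Q * dose * 1000 = 185.4 * 0.09 * 1000 = 16686 mg/h
Convert mg to kg: 16686 / 1e6 = 0.016686 kg/h

0.016686 kg/h


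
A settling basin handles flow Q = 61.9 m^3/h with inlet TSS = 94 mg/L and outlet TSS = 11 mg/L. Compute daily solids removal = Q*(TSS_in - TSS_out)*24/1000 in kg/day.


Concentration drop: TSS_in - TSS_out = 94 - 11 = 83 mg/L
Hourly solids removed = Q * dTSS = 61.9 m^3/h * 83 mg/L = 5137.7 g/h  (m^3/h * mg/L = g/h)
Daily solids removed = 5137.7 * 24 = 123304.8 g/day
Convert g to kg: 123304.8 / 1000 = 123.3048 kg/day

123.3048 kg/day


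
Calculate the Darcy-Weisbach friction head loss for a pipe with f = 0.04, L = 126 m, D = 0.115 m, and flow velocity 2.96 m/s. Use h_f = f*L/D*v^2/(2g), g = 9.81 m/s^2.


v^2 = 2.96^2 = 8.7616 m^2/s^2
L/D = 126/0.115 = 1095.6522
h_f = f*(L/D)*v^2/(2g) = 0.04 * 1095.6522 * 8.7616 / 19.62 = 19.5712 m

19.5712 m


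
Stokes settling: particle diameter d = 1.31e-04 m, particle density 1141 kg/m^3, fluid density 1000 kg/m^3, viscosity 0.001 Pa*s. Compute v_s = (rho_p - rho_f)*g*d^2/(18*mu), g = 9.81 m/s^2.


Density difference: rho_p - rho_f = 1141 - 1000 = 141 kg/m^3
d^2 = (1.31e-04)^2 = 1.7161e-08 m^2
Numerator = (rho_p - rho_f) * g * d^2 = 141 * 9.81 * 1.7161e-08 = 2.3737267e-05
Denominator = 18 * mu = 18 * 0.001 = 0.018
v_s = 2.3737267e-05 / 0.018 = 0.00131874 m/s
Check: Re = rho_f * v_s * d / mu = 1000 * 0.00131874 * 1.31e-04 / 0.001 = 0.173 < 1, so Stokes' law applies.

0.00131874 m/s


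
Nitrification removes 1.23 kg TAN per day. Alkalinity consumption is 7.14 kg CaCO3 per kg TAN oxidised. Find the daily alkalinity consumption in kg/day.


Alkalinity factor: 7.14 kg CaCO3 consumed per kg TAN nitrified
alk = 1.23 kg TAN * 7.14 = 8.7822 kg CaCO3/day

8.7822 kg CaCO3/day


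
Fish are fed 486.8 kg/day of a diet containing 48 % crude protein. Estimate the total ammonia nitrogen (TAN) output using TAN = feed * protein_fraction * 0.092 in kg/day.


Protein in feed = 486.8 * 48/100 = 233.664 kg/day
TAN = protein * 0.092 = 233.664 * 0.092 = 21.497088 kg/day

21.497088 kg/day


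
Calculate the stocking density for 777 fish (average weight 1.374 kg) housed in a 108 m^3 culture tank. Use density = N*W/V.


Total biomass = 777 fish * 1.374 kg = 1067.598 kg
Density = total biomass / volume = 1067.598 / 108 = 9.88517 kg/m^3

9.88517 kg/m^3


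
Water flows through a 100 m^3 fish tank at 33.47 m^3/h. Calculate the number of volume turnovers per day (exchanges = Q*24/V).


Daily flow volume = 33.47 m^3/h * 24 h = 803.28 m^3/day
Exchanges = daily flow / tank volume = 803.28 / 100 = 8.0328 exchanges/day

8.0328 exchanges/day


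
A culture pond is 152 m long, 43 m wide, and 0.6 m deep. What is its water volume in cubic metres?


Base area = L * W = 152 * 43 = 6536 m^2
Volume = area * depth = 6536 * 0.6 = 3921.6 m^3

3921.6 m^3


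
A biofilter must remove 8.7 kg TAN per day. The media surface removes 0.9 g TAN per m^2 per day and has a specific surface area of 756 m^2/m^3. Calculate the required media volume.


A = 8.7*1000 / 0.9 = 9666.6667 m^2
V = 9666.6667 / 756 = 12.7866

12.7866 m^3


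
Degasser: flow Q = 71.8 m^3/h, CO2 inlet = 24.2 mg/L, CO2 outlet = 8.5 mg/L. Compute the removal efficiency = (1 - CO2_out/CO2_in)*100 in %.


CO2_out / CO2_in = 8.5 / 24.2 = 0.35123967
Fraction remaining = 0.35123967
efficiency = (1 - 0.35123967) * 100 = 64.876 %

64.876 %


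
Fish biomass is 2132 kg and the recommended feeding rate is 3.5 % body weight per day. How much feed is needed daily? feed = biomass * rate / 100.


Feeding rate fraction = 3.5% / 100 = 0.035
Daily feed = 2132 kg * 0.035 = 74.62 kg/day

74.62 kg/day


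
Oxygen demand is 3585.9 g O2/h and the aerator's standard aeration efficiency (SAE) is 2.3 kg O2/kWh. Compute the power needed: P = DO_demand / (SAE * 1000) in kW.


SAE in g O2/kWh = 2.3 * 1000 = 2300 g/kWh
P = DO_demand / SAE_g = 3585.9 / 2300 = 1.55909 kW

1.55909 kW


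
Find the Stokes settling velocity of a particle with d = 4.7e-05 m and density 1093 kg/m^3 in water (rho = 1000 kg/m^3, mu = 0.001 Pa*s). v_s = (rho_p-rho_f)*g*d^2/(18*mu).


Density difference: rho_p - rho_f = 1093 - 1000 = 93 kg/m^3
d^2 = (4.7e-05)^2 = 2.209e-09 m^2
Numerator = (rho_p - rho_f) * g * d^2 = 93 * 9.81 * 2.209e-09 = 2.015337e-06
Denominator = 18 * mu = 18 * 0.001 = 0.018
v_s = 2.015337e-06 / 0.018 = 1.11963e-04 m/s
Check: Re = rho_f * v_s * d / mu = 1000 * 1.11963e-04 * 4.7e-05 / 0.001 = 0.00526 < 1, so Stokes' law applies.

1.11963e-04 m/s


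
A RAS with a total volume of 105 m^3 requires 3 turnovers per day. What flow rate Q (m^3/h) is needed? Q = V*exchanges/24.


Daily recirculation volume = 105 m^3 * 3 = 315 m^3/day
Flow rate Q = daily volume / 24 h = 315 / 24 = 13.125 m^3/h

13.125 m^3/h


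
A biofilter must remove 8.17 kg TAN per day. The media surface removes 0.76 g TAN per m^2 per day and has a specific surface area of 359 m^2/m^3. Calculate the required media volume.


A = 8.17*1000 / 0.76 = 10750 m^2
V = 10750 / 359 = 29.9443

29.9443 m^3


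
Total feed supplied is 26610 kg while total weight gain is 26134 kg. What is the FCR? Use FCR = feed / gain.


FCR = feed consumed / weight gained
FCR = 26610 kg / 26134 kg = 1.01821

1.01821


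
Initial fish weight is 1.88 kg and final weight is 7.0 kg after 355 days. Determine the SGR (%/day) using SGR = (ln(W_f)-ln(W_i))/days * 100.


ln(W_f) = ln(7.0) = 1.9459101
ln(W_i) = ln(1.88) = 0.63127178
ln(W_f) - ln(W_i) = 1.9459101 - 0.63127178 = 1.3146383
SGR = 1.3146383 / 355 * 100 = 0.370321 %/day

0.370321 %/day


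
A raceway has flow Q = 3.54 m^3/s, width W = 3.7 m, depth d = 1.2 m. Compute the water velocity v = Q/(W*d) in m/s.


Cross-sectional area = W * d = 3.7 * 1.2 = 4.44 m^2
Velocity = Q / A = 3.54 / 4.44 = 0.797297 m/s

0.797297 m/s


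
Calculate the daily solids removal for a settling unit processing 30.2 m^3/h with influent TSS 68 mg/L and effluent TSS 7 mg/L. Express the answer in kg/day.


Concentration drop: TSS_in - TSS_out = 68 - 7 = 61 mg/L
Hourly solids removed = Q * dTSS = 30.2 m^3/h * 61 mg/L = 1842.2 g/h  (m^3/h * mg/L = g/h)
Daily solids removed = 1842.2 * 24 = 44212.8 g/day
Convert g to kg: 44212.8 / 1000 = 44.2128 kg/day

44.2128 kg/day


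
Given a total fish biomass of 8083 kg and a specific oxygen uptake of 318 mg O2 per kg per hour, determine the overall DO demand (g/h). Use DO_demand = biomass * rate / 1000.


Total O2 consumption (mg/h) = 8083 kg * 318 mg/(kg*h) = 2570394 mg/h
Convert to g/h: 2570394 / 1000 = 2570.394 g/h

2570.394 g/h


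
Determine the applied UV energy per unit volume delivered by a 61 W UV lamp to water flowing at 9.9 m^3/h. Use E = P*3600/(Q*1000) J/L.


Energy delivered per hour = 61 W * 3600 s = 219600 J/h
Volume treated per hour = 9.9 m^3/h * 1000 = 9900 L/h
dose = 219600 / 9900 = 22.1818 J/L

22.1818 J/L


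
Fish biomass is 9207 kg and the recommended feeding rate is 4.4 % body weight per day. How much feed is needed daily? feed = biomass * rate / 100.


Feeding rate fraction = 4.4% / 100 = 0.044
Daily feed = 9207 kg * 0.044 = 405.108 kg/day

405.108 kg/day


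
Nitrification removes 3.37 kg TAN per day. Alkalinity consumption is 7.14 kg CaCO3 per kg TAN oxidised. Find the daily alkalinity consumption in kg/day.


Alkalinity factor: 7.14 kg CaCO3 consumed per kg TAN nitrified
alk = 3.37 kg TAN * 7.14 = 24.0618 kg CaCO3/day

24.0618 kg CaCO3/day


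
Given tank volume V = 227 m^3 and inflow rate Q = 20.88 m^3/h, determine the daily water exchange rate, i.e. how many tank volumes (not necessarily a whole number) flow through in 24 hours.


Daily flow volume = 20.88 m^3/h * 24 h = 501.12 m^3/day
Exchanges = daily flow / tank volume = 501.12 / 227 = 2.20758 exchanges/day

2.20758 exchanges/day


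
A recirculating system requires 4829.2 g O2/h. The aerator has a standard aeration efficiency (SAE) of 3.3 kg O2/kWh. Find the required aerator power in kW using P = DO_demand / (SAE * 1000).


SAE in g O2/kWh = 3.3 * 1000 = 3300 g/kWh
P = DO_demand / SAE_g = 4829.2 / 3300 = 1.46339 kW

1.46339 kW


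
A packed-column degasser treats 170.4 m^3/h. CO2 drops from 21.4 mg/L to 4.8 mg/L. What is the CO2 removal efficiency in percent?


CO2_out / CO2_in = 4.8 / 21.4 = 0.22429907
Fraction remaining = 0.22429907
efficiency = (1 - 0.22429907) * 100 = 77.5701 %

77.5701 %


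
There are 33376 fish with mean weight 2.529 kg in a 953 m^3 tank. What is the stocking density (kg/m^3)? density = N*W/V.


Total biomass = 33376 fish * 2.529 kg = 84407.904 kg
Density = total biomass / volume = 84407.904 / 953 = 88.5707 kg/m^3

88.5707 kg/m^3


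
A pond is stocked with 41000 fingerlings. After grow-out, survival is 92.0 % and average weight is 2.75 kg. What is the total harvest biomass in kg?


Survivors = 41000 * 92.0/100 = 37720 fish
Harvest biomass = survivors * W_f = 37720 * 2.75 = 103730 kg

103730 kg


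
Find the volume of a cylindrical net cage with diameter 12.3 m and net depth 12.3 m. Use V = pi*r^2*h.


r = d/2 = 12.3/2 = 6.15 m
Base area = pi*r^2 = pi*6.15^2 = 118.82289 m^2
Volume = 118.82289 * 12.3 = 1461.52 m^3

1461.52 m^3


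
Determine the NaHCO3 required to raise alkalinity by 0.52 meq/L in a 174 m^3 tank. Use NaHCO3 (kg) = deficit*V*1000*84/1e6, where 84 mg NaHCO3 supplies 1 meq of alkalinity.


Tank volume in L = 174 m^3 * 1000 = 174000 L
Total meq required = 0.52 meq/L * 174000 L = 90480 meq
NaHCO3 mass = 90480 meq * 84 mg/meq / 1e6 = 7.60032 kg

7.60032 kg


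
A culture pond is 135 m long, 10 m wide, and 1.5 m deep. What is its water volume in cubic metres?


Base area = L * W = 135 * 10 = 1350 m^2
Volume = area * depth = 1350 * 1.5 = 2025 m^3

2025 m^3


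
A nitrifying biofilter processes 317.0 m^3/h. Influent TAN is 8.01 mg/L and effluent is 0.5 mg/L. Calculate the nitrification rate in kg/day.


Concentration drop: TAN_in - TAN_out = 8.01 - 0.5 = 7.51 mg/L
Hourly TAN removed = Q * dTAN = 317.0 m^3/h * 7.51 mg/L = 2380.67 g/h  (m^3/h * mg/L = g/h)
Daily TAN removed = 2380.67 * 24 = 57136.08 g/day
Convert to kg/day: 57136.08 / 1000 = 57.13608 kg/day

57.13608 kg/day


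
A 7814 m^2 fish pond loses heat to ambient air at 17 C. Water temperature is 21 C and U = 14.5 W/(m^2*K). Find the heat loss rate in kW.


Temperature difference dT = 21 - 17 = 4 K
Heat loss (W) = U * A * dT = 14.5 * 7814 * 4 = 453212 W
Convert to kW: 453212 / 1000 = 453.212 kW

453.212 kW


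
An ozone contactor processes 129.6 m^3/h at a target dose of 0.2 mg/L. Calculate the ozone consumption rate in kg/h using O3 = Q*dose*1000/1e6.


O3 demand (mg/h) = Q * dose * 1000 = 129.6 * 0.2 * 1000 = 25920 mg/h
Convert mg to kg: 25920 / 1e6 = 0.02592 kg/h

0.02592 kg/h


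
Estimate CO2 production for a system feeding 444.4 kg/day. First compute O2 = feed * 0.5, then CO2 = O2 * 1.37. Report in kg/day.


O2 = 444.4 * 0.5 = 222.2
CO2 = 222.2 * 1.37 = 304.414

304.414 kg/day


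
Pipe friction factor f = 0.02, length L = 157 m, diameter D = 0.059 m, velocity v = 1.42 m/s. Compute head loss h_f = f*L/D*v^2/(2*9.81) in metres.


v^2 = 1.42^2 = 2.0164 m^2/s^2
L/D = 157/0.059 = 2661.0169
h_f = f*(L/D)*v^2/(2g) = 0.02 * 2661.0169 * 2.0164 / 19.62 = 5.4696 m

5.4696 m


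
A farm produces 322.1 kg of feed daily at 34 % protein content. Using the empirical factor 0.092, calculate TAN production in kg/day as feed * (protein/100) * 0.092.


Protein in feed = 322.1 * 34/100 = 109.514 kg/day
TAN = protein * 0.092 = 109.514 * 0.092 = 10.075288 kg/day

10.075288 kg/day


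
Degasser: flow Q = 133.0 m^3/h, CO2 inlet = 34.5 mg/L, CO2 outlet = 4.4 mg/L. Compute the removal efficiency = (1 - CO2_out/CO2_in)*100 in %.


CO2_out / CO2_in = 4.4 / 34.5 = 0.12753623
Fraction remaining = 0.12753623
efficiency = (1 - 0.12753623) * 100 = 87.2464 %

87.2464 %


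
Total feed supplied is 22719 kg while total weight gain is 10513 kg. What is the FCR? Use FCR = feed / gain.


FCR = feed consumed / weight gained
FCR = 22719 kg / 10513 kg = 2.16104

2.16104


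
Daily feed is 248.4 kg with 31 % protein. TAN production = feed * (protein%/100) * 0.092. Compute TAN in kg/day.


Protein in feed = 248.4 * 31/100 = 77.004 kg/day
TAN = protein * 0.092 = 77.004 * 0.092 = 7.084368 kg/day

7.084368 kg/day


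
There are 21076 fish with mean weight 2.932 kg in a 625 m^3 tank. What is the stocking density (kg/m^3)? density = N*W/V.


Total biomass = 21076 fish * 2.932 kg = 61794.832 kg
Density = total biomass / volume = 61794.832 / 625 = 98.8717 kg/m^3

98.8717 kg/m^3


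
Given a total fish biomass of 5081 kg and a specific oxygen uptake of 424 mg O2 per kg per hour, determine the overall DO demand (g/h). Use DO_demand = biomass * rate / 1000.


Total O2 consumption (mg/h) = 5081 kg * 424 mg/(kg*h) = 2154344 mg/h
Convert to g/h: 2154344 / 1000 = 2154.344 g/h

2154.344 g/h


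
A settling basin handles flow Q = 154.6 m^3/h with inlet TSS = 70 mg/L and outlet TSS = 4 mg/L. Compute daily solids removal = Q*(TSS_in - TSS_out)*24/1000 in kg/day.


Concentration drop: TSS_in - TSS_out = 70 - 4 = 66 mg/L
Hourly solids removed = Q * dTSS = 154.6 m^3/h * 66 mg/L = 10203.6 g/h  (m^3/h * mg/L = g/h)
Daily solids removed = 10203.6 * 24 = 244886.4 g/day
Convert g to kg: 244886.4 / 1000 = 244.8864 kg/day

244.8864 kg/day


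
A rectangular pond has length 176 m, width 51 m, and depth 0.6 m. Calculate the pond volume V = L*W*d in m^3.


Base area = L * W = 176 * 51 = 8976 m^2
Volume = area * depth = 8976 * 0.6 = 5385.6 m^3

5385.6 m^3


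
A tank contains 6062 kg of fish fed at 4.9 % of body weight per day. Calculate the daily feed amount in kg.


Feeding rate fraction = 4.9% / 100 = 0.049
Daily feed = 6062 kg * 0.049 = 297.038 kg/day

297.038 kg/day


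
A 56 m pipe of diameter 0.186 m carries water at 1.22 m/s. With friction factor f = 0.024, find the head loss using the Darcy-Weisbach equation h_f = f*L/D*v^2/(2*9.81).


v^2 = 1.22^2 = 1.4884 m^2/s^2
L/D = 56/0.186 = 301.07527
h_f = f*(L/D)*v^2/(2g) = 0.024 * 301.07527 * 1.4884 / 19.62 = 0.54816 m

0.54816 m


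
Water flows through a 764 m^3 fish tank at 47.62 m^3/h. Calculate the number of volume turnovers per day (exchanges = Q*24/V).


Daily flow volume = 47.62 m^3/h * 24 h = 1142.88 m^3/day
Exchanges = daily flow / tank volume = 1142.88 / 764 = 1.49592 exchanges/day

1.49592 exchanges/day


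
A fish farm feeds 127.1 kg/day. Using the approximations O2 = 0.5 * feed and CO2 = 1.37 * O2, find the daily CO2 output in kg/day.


O2 = 127.1 * 0.5 = 63.55
CO2 = 63.55 * 1.37 = 87.0635

87.0635 kg/day


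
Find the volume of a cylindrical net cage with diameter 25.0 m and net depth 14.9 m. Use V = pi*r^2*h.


r = d/2 = 25.0/2 = 12.5 m
Base area = pi*r^2 = pi*12.5^2 = 490.87385 m^2
Volume = 490.87385 * 14.9 = 7314.02 m^3

7314.02 m^3


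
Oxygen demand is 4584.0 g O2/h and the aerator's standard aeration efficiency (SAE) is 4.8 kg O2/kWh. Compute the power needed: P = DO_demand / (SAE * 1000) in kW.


SAE in g O2/kWh = 4.8 * 1000 = 4800 g/kWh
P = DO_demand / SAE_g = 4584.0 / 4800 = 0.955 kW

0.955 kW


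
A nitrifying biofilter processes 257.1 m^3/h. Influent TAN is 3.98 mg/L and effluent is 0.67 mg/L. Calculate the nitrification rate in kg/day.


Concentration drop: TAN_in - TAN_out = 3.98 - 0.67 = 3.31 mg/L
Hourly TAN removed = Q * dTAN = 257.1 m^3/h * 3.31 mg/L = 851.001 g/h  (m^3/h * mg/L = g/h)
Daily TAN removed = 851.001 * 24 = 20424.024 g/day
Convert to kg/day: 20424.024 / 1000 = 20.424024 kg/day

20.424024 kg/day


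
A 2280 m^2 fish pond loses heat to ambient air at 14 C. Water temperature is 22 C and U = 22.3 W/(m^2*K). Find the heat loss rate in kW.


Temperature difference dT = 22 - 14 = 8 K
Heat loss (W) = U * A * dT = 22.3 * 2280 * 8 = 406752 W
Convert to kW: 406752 / 1000 = 406.752 kW

406.752 kW


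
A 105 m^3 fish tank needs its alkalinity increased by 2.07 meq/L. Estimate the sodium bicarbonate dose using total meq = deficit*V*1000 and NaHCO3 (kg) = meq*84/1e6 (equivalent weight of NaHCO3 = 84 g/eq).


Tank volume in L = 105 m^3 * 1000 = 105000 L
Total meq required = 2.07 meq/L * 105000 L = 217350 meq
NaHCO3 mass = 217350 meq * 84 mg/meq / 1e6 = 18.2574 kg

18.2574 kg


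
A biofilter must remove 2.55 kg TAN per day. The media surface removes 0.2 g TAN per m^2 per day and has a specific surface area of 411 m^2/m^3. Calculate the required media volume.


A = 2.55*1000 / 0.2 = 12750 m^2
V = 12750 / 411 = 31.0219

31.0219 m^3


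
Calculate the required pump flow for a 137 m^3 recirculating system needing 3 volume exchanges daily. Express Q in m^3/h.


Daily recirculation volume = 137 m^3 * 3 = 411 m^3/day
Flow rate Q = daily volume / 24 h = 411 / 24 = 17.125 m^3/h

17.125 m^3/h


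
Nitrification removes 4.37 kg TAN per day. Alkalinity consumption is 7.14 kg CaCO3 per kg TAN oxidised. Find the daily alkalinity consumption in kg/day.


Alkalinity factor: 7.14 kg CaCO3 consumed per kg TAN nitrified
alk = 4.37 kg TAN * 7.14 = 31.2018 kg CaCO3/day

31.2018 kg CaCO3/day


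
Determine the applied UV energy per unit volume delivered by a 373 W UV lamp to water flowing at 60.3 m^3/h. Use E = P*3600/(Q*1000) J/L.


Energy delivered per hour = 373 W * 3600 s = 1342800 J/h
Volume treated per hour = 60.3 m^3/h * 1000 = 60300 L/h
dose = 1342800 / 60300 = 22.2687 J/L

22.2687 J/L


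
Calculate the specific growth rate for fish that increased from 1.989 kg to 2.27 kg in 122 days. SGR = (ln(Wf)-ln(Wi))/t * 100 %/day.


ln(W_f) = ln(2.27) = 0.81977983
ln(W_i) = ln(1.989) = 0.687632
ln(W_f) - ln(W_i) = 0.81977983 - 0.687632 = 0.13214783
SGR = 0.13214783 / 122 * 100 = 0.108318 %/day

0.108318 %/day


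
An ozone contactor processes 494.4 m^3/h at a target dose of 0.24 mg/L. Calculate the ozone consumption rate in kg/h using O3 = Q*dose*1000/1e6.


O3 demand (mg/h) = Q * dose * 1000 = 494.4 * 0.24 * 1000 = 118656 mg/h
Convert mg to kg: 118656 / 1e6 = 0.118656 kg/h

0.118656 kg/h


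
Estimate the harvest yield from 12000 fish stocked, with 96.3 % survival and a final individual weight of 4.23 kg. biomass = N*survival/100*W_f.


Survivors = 12000 * 96.3/100 = 11556 fish
Harvest biomass = survivors * W_f = 11556 * 4.23 = 48881.88 kg

48881.88 kg


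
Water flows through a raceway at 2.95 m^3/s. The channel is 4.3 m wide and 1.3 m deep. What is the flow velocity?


Cross-sectional area = W * d = 4.3 * 1.3 = 5.59 m^2
Velocity = Q / A = 2.95 / 5.59 = 0.527728 m/s

0.527728 m/s


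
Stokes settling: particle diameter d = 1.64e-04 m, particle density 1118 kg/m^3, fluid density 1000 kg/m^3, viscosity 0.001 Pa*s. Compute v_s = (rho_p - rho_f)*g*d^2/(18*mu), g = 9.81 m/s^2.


Density difference: rho_p - rho_f = 1118 - 1000 = 118 kg/m^3
d^2 = (1.64e-04)^2 = 2.6896e-08 m^2
Numerator = (rho_p - rho_f) * g * d^2 = 118 * 9.81 * 2.6896e-08 = 3.1134272e-05
Denominator = 18 * mu = 18 * 0.001 = 0.018
v_s = 3.1134272e-05 / 0.018 = 0.00172968 m/s
Check: Re = rho_f * v_s * d / mu = 1000 * 0.00172968 * 1.64e-04 / 0.001 = 0.284 < 1, so Stokes' law applies.

0.00172968 m/s


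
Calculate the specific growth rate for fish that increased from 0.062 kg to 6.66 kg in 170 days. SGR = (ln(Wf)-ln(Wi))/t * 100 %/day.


ln(W_f) = ln(6.66) = 1.8961195
ln(W_i) = ln(0.062) = -2.7806209
ln(W_f) - ln(W_i) = 1.8961195 - -2.7806209 = 4.6767404
SGR = 4.6767404 / 170 * 100 = 2.75102 %/day

2.75102 %/day


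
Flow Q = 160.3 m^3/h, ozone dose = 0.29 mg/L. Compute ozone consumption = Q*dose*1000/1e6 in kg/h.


O3 demand (mg/h) = Q * dose * 1000 = 160.3 * 0.29 * 1000 = 46487 mg/h
Convert mg to kg: 46487 / 1e6 = 0.046487 kg/h

0.046487 kg/h


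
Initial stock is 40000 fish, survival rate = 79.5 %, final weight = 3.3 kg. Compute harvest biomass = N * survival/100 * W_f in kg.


Survivors = 40000 * 79.5/100 = 31800 fish
Harvest biomass = survivors * W_f = 31800 * 3.3 = 104940 kg

104940 kg


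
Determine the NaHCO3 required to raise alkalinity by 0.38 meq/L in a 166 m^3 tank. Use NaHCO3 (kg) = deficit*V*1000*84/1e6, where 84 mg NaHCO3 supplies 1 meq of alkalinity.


Tank volume in L = 166 m^3 * 1000 = 166000 L
Total meq required = 0.38 meq/L * 166000 L = 63080 meq
NaHCO3 mass = 63080 meq * 84 mg/meq / 1e6 = 5.29872 kg

5.29872 kg


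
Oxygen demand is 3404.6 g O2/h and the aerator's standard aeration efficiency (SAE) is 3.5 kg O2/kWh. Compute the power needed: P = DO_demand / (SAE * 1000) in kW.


SAE in g O2/kWh = 3.5 * 1000 = 3500 g/kWh
P = DO_demand / SAE_g = 3404.6 / 3500 = 0.972743 kW

0.972743 kW


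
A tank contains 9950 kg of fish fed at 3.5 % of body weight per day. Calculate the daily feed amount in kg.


Feeding rate fraction = 3.5% / 100 = 0.035
Daily feed = 9950 kg * 0.035 = 348.25 kg/day

348.25 kg/day


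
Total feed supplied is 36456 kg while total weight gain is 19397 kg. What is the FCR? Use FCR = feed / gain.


FCR = feed consumed / weight gained
FCR = 36456 kg / 19397 kg = 1.87947

1.87947


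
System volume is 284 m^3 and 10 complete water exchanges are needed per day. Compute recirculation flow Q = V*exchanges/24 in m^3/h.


Daily recirculation volume = 284 m^3 * 10 = 2840 m^3/day
Flow rate Q = daily volume / 24 h = 2840 / 24 = 118.333 m^3/h

118.333 m^3/h
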